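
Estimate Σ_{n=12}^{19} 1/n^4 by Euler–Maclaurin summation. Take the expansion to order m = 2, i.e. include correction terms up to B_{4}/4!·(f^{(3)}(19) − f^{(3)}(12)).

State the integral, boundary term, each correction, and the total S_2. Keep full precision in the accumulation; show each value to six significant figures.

The integral term ∫_12^19 1/x^4 dx = 0.000144303.
Endpoint term: (f(12) + f(19))/2 = (4.82253e-05 + 7.67336e-06)/2 = 2.79493e-05.
Integral + boundary = 0.000172253.
k=1: B_{2}/(2)! × [f^{(1)}(19) − f^{(1)}(12)] = 1/12 × (-1.61544e-06 − (-1.60751e-05)) = 1.20497e-06.
After k=1: 0.000173458.
k=2: B_{4}/(4)! × [f^{(3)}(19) − f^{(3)}(12)] = −1/720 × (-1.34247e-07 − (-3.34898e-06)) = -4.46491e-09.

S_2 ≈ 0.000173453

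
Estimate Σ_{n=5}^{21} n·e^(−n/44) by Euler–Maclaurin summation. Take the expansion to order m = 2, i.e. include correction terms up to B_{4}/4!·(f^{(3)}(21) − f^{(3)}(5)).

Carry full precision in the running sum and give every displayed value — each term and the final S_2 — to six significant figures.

S_2 ≈ 158.562

∫_5^21 x·e^(−x/44) dx evaluates to 149.854.
½[f(5) + f(21)] = ½[4.46291 + 13.0299] = 8.74643.
So far: 158.601.
Correction k=1: B_{2}/2! · (f^{(1)}(21) − f^{(1)}(5)) = 1/12 · (0.324338 − 0.791153) = -0.0389012.
Running total after k=1: 158.562.
Correction k=2: B_{4}/4! · (f^{(3)}(21) − f^{(3)}(5)) = −1/720 · (0.000808515 − 0.00133074) = 7.25316e-07.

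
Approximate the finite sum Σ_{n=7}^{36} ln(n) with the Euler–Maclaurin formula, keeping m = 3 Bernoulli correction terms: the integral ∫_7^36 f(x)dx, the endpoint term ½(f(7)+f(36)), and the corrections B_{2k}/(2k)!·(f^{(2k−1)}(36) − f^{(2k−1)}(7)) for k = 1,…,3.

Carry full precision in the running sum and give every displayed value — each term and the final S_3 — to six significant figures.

The integral term ∫_7^36 ln(x) dx = 86.3853.
Endpoint term: (f(7) + f(36))/2 = (1.94591 + 3.58352)/2 = 2.76471.
So far: 89.1500.
Order-1 term: 1/12 · (0.0277778 − 0.142857) = -0.00958995.
Running total after k=1: 89.1404.
Order-2 term: −1/720 · (4.28669e-05 − 0.00583090) = 8.03894e-06.
Running total after k=2: 89.1404.
Order-3 term: 1/30240 · (3.96916e-07 − 0.00142798) = -4.72083e-08.

S_3 ≈ 89.1404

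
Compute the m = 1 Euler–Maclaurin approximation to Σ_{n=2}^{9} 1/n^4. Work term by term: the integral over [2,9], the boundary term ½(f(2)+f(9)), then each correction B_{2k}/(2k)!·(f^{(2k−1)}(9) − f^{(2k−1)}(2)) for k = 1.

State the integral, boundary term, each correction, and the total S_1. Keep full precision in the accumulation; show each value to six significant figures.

Integral: ∫_2^9 1/x^4 dx = 0.0412094.
Endpoint term: (f(2) + f(9))/2 = (0.0625000 + 0.000152416)/2 = 0.0313262.
Integral + boundary = 0.0725356.
Correction k=1: B_{2}/2! · (f^{(1)}(9) − f^{(1)}(2)) = 1/12 · (-6.77404e-05 − (-0.125000)) = 0.0104110.

S_1 ≈ 0.0829466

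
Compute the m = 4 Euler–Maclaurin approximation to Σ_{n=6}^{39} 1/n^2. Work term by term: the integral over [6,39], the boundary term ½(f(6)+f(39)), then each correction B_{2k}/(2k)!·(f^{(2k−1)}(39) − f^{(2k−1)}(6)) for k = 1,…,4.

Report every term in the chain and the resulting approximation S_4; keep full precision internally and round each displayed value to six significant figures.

The integral term ∫_6^39 1/x^2 dx = 0.141026.
½[f(6) + f(39)] = ½[0.0277778 + 0.000657462] = 0.0142176.
Running total after boundary: 0.155243.
Correction k=1: B_{2}/2! · (f^{(1)}(39) − f^{(1)}(6)) = 1/12 · (-3.37160e-05 − (-0.00925926)) = 0.000768795.
After k=1: 0.156012.
Correction k=2: B_{4}/4! · (f^{(3)}(39) − f^{(3)}(6)) = −1/720 · (-2.66004e-07 − (-0.00308642)) = -4.28632e-06.
After k=2: 0.156008.
Correction k=3: B_{6}/6! · (f^{(5)}(39) − f^{(5)}(6)) = 1/30240 · (-5.24663e-09 − (-0.00257202)) = 8.50533e-08.
After k=3: 0.156008.
Correction k=4: B_{8}/8! · (f^{(7)}(39) − f^{(7)}(6)) = −1/1209600 · (-1.93170e-10 − (-0.00400091)) = -3.30763e-09.

S_4 ≈ 0.156008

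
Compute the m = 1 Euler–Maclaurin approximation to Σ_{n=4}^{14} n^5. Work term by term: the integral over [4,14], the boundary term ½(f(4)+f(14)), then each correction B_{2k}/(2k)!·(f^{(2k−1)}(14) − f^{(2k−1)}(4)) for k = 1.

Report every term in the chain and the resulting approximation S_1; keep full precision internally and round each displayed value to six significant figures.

Integral: ∫_4^14 x^5 dx = 1.25424e+06.
½[f(4) + f(14)] = ½[1024.00 + 537824] = 269424.
So far: 1.52366e+06.
Correction k=1: B_{2}/2! · (f^{(1)}(14) − f^{(1)}(4)) = 1/12 · (192080 − 1280.00) = 15900.0.

S_1 ≈ 1.53956e+06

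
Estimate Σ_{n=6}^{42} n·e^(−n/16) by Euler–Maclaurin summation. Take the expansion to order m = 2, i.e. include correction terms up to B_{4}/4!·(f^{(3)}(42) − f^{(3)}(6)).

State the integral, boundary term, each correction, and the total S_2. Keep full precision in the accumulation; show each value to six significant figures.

S_2 ≈ 178.239

∫_6^42 x·e^(−x/16) dx evaluates to 174.702.
Boundary: ½(f(6) + f(42)) = ½(4.12374 + 3.04247) = 3.58310.
So far: 178.285.
Correction k=1: B_{2}/2! · (f^{(1)}(42) − f^{(1)}(6)) = 1/12 · (-0.117715 − 0.429556) = -0.0456059.
Running total after k=1: 178.239.
Correction k=2: B_{4}/4! · (f^{(3)}(42) − f^{(3)}(6)) = −1/720 · (0.000106113 − 0.00704740) = 9.64068e-06.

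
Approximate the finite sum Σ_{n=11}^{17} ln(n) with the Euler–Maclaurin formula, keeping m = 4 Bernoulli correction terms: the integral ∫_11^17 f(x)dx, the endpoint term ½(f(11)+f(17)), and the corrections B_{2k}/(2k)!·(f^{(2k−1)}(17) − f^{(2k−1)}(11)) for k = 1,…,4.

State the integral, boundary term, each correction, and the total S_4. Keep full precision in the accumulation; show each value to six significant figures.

The integral term ∫_11^17 ln(x) dx = 15.7878.
Endpoint term: (f(11) + f(17))/2 = (2.39790 + 2.83321)/2 = 2.61555.
Integral + boundary = 18.4033.
Correction k=1: B_{2}/2! · (f^{(1)}(17) − f^{(1)}(11)) = 1/12 · (0.0588235 − 0.0909091) = -0.00267380.
Running total after k=1: 18.4007.
Correction k=2: B_{4}/4! · (f^{(3)}(17) − f^{(3)}(11)) = −1/720 · (0.000407083 − 0.00150263) = 1.52159e-06.
Running total after k=2: 18.4007.
Correction k=3: B_{6}/6! · (f^{(5)}(17) − f^{(5)}(11)) = 1/30240 · (1.69031e-05 − 0.000149021) = -4.36898e-09.
Running total after k=3: 18.4007.
Correction k=4: B_{8}/8! · (f^{(7)}(17) − f^{(7)}(11)) = −1/1209600 · (1.75465e-06 − 3.69474e-05) = 2.90945e-11.

S_4 ≈ 18.4007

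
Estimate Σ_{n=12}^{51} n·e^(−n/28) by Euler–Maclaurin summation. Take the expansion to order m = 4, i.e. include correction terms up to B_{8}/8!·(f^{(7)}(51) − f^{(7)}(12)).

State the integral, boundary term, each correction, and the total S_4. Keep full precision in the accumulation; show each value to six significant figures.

S_4 ≈ 379.715

∫_12^51 x·e^(−x/28) dx evaluates to 371.722.
½[f(12) + f(51)] = ½[7.81727 + 8.25152] = 8.03439.
Integral + boundary = 379.757.
k=1: B_{2}/(2)! × [f^{(1)}(51) − f^{(1)}(12)] = 1/12 × (-0.132903 − 0.372251) = -0.0420961.
Partial sum through k=1: 379.715.
k=2: B_{4}/(4)! × [f^{(3)}(51) − f^{(3)}(12)] = −1/720 × (0.000243222 − 0.00213664) = 2.62975e-06.
Partial sum through k=2: 379.715.
k=3: B_{6}/(6)! × [f^{(5)}(51) − f^{(5)}(12)] = 1/30240 × (8.36688e-07 − 4.84500e-06) = -1.32550e-10.
Partial sum through k=3: 379.715.
k=4: B_{8}/(8)! × [f^{(7)}(51) − f^{(7)}(12)] = −1/1209600 × (1.73870e-09 − 8.88353e-09) = 5.90677e-15.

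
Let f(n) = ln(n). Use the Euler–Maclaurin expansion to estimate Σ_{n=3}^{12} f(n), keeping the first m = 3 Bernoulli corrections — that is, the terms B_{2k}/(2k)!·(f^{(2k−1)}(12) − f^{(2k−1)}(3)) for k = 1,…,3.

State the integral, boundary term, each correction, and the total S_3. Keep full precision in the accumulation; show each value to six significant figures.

∫_3^12 ln(x) dx evaluates to 17.5230.
Endpoint term: (f(3) + f(12))/2 = (1.09861 + 2.48491)/2 = 1.79176.
Integral + boundary = 19.3148.
k=1: B_{2}/(2)! × [f^{(1)}(12) − f^{(1)}(3)] = 1/12 × (0.0833333 − 0.333333) = -0.0208333.
After k=1: 19.2940.
k=2: B_{4}/(4)! × [f^{(3)}(12) − f^{(3)}(3)] = −1/720 × (0.00115741 − 0.0740741) = 0.000101273.
After k=2: 19.2941.
k=3: B_{6}/(6)! × [f^{(5)}(12) − f^{(5)}(3)] = 1/30240 × (9.64506e-05 − 0.0987654) = -3.26286e-06.

S_3 ≈ 19.2941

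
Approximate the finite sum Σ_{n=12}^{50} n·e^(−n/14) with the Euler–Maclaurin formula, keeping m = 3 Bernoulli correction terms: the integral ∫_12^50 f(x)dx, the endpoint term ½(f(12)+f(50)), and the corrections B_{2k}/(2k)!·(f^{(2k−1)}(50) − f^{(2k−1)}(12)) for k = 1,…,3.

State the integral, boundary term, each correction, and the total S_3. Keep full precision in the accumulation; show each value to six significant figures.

S_3 ≈ 132.518

∫_12^50 x·e^(−x/14) dx evaluates to 129.280.
Boundary: ½(f(12) + f(50)) = ½(5.09247 + 1.40578) = 3.24913.
So far: 132.529.
Order-1 term: 1/12 · (-0.0722974 − 0.0606247) = -0.0110768.
Running total after k=1: 132.518.
Order-2 term: −1/720 · (-8.19699e-05 − 0.00463964) = 6.55780e-06.
Running total after k=2: 132.518.
Order-3 term: 1/30240 · (1.04553e-06 − 4.57652e-05) = -1.47883e-09.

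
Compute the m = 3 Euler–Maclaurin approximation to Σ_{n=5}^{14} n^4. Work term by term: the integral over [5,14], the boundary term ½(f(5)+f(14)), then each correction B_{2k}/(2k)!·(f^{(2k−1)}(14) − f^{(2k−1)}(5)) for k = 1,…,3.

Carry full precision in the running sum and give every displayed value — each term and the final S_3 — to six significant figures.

S_3 ≈ 127333

∫_5^14 x^4 dx evaluates to 106940.
Endpoint term: (f(5) + f(14))/2 = (625.000 + 38416.0)/2 = 19520.5.
So far: 126460.
Correction k=1: B_{2}/2! · (f^{(1)}(14) − f^{(1)}(5)) = 1/12 · (10976.0 − 500.000) = 873.000.
After k=1: 127333.
Correction k=2: B_{4}/4! · (f^{(3)}(14) − f^{(3)}(5)) = −1/720 · (336.000 − 120.000) = -0.300000.
After k=2: 127333.
Correction k=3: B_{6}/6! · (f^{(5)}(14) − f^{(5)}(5)) = 1/30240 · (0.00000 − 0.00000) = 0.00000.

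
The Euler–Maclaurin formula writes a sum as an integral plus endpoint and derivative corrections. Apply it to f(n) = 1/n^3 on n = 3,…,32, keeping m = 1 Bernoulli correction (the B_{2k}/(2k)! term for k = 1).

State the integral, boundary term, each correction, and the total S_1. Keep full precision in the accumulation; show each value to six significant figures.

S_1 ≈ 0.0766872

Integral: ∫_3^32 1/x^3 dx = 0.0550673.
½[f(3) + f(32)] = ½[0.0370370 + 3.05176e-05] = 0.0185338.
Running total after boundary: 0.0736011.
Correction k=1: B_{2}/2! · (f^{(1)}(32) − f^{(1)}(3)) = 1/12 · (-2.86102e-06 − (-0.0370370)) = 0.00308618.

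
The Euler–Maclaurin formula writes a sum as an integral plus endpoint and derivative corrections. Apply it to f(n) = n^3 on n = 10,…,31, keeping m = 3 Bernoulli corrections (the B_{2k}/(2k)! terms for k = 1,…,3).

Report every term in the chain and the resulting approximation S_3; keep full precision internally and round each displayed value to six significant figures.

The integral term ∫_10^31 x^3 dx = 228380.
Endpoint term: (f(10) + f(31))/2 = (1000.00 + 29791.0)/2 = 15395.5.
Integral + boundary = 243776.
Order-1 term: 1/12 · (2883.00 − 300.000) = 215.250.
Partial sum through k=1: 243991.
Order-2 term: −1/720 · (6.00000 − 6.00000) = 0.00000.
Partial sum through k=2: 243991.
Order-3 term: 1/30240 · (0.00000 − 0.00000) = 0.00000.

S_3 ≈ 243991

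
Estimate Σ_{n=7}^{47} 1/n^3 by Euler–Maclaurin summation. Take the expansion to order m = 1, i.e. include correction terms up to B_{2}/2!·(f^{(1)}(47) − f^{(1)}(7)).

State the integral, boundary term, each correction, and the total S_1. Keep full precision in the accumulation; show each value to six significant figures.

Integral: ∫_7^47 1/x^3 dx = 0.00997773.
Boundary: ½(f(7) + f(47)) = ½(0.00291545 + 9.63178e-06) = 0.00146254.
Integral + boundary = 0.0114403.
Correction k=1: B_{2}/2! · (f^{(1)}(47) − f^{(1)}(7)) = 1/12 · (-6.14794e-07 − (-0.00124948)) = 0.000104072.

S_1 ≈ 0.0115443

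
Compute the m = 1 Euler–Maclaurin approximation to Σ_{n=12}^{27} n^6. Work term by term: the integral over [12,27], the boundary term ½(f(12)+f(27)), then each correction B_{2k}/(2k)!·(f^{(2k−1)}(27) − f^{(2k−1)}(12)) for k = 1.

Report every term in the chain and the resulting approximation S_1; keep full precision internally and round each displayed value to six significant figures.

S_1 ≈ 1.69147e+09

The integral term ∫_12^27 x^6 dx = 1.48922e+09.
Endpoint term: (f(12) + f(27))/2 = (2.98598e+06 + 3.87420e+08)/2 = 1.95203e+08.
So far: 1.68442e+09.
Order-1 term: 1/12 · (8.60934e+07 − 1.49299e+06) = 7.05004e+06.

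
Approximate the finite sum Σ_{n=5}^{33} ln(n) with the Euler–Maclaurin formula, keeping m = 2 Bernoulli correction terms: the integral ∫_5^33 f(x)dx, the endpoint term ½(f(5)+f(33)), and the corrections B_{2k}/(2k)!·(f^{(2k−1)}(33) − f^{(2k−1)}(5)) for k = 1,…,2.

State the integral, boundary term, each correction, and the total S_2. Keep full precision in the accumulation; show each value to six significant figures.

S_2 ≈ 81.8764

The integral term ∫_5^33 ln(x) dx = 79.3376.
Endpoint term: (f(5) + f(33))/2 = (1.60944 + 3.49651)/2 = 2.55297.
Integral + boundary = 81.8905.
Correction k=1: B_{2}/2! · (f^{(1)}(33) − f^{(1)}(5)) = 1/12 · (0.0303030 − 0.200000) = -0.0141414.
After k=1: 81.8764.
Correction k=2: B_{4}/4! · (f^{(3)}(33) − f^{(3)}(5)) = −1/720 · (5.56529e-05 − 0.0160000) = 2.21449e-05.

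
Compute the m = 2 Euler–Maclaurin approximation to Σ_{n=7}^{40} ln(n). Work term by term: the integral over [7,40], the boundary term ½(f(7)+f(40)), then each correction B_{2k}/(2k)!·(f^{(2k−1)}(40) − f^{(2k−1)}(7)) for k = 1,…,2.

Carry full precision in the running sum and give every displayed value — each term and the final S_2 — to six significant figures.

The integral term ∫_7^40 ln(x) dx = 100.934.
Boundary: ½(f(7) + f(40)) = ½(1.94591 + 3.68888) = 2.81739.
So far: 103.751.
k=1: B_{2}/(2)! × [f^{(1)}(40) − f^{(1)}(7)] = 1/12 × (0.0250000 − 0.142857) = -0.00982143.
Partial sum through k=1: 103.741.
k=2: B_{4}/(4)! × [f^{(3)}(40) − f^{(3)}(7)] = −1/720 × (3.12500e-05 − 0.00583090) = 8.05507e-06.

S_2 ≈ 103.741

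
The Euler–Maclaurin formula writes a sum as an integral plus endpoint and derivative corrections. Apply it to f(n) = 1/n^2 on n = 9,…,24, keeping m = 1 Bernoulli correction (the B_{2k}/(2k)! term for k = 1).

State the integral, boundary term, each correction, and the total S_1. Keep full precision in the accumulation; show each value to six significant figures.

Integral: ∫_9^24 1/x^2 dx = 0.0694444.
½[f(9) + f(24)] = ½[0.0123457 + 0.00173611] = 0.00704090.
So far: 0.0764853.
Correction k=1: B_{2}/2! · (f^{(1)}(24) − f^{(1)}(9)) = 1/12 · (-0.000144676 − (-0.00274348)) = 0.000216567.

S_1 ≈ 0.0767019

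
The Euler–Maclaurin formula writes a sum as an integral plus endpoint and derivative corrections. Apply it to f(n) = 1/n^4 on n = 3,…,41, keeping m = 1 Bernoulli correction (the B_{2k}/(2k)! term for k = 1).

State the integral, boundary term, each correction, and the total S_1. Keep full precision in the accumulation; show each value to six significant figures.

Integral: ∫_3^41 1/x^4 dx = 0.0123408.
Endpoint term: (f(3) + f(41))/2 = (0.0123457 + 3.53887e-07)/2 = 0.00617302.
Integral + boundary = 0.0185139.
Order-1 term: 1/12 · (-3.45256e-08 − (-0.0164609)) = 0.00137174.

S_1 ≈ 0.0198856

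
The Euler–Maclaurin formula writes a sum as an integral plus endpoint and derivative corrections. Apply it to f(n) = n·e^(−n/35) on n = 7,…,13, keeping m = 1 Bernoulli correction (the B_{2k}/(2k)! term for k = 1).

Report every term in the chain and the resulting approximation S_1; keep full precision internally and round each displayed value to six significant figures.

Integral: ∫_7^13 x·e^(−x/35) dx = 44.7571.
½[f(7) + f(13)] = ½[5.73112 + 8.96673] = 7.34892.
Integral + boundary = 52.1060.
Order-1 term: 1/12 · (0.433556 − 0.654985) = -0.0184524.

S_1 ≈ 52.0876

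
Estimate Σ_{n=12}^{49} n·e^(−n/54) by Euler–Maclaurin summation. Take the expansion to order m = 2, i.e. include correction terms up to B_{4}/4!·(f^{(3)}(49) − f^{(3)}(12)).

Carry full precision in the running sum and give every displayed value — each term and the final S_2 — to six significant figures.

Integral: ∫_12^49 x·e^(−x/54) dx = 609.176.
Endpoint term: (f(12) + f(49))/2 = (9.60885 + 19.7749)/2 = 14.6919.
Integral + boundary = 623.868.
Correction k=1: B_{2}/2! · (f^{(1)}(49) − f^{(1)}(12)) = 1/12 · (0.0373675 − 0.622796) = -0.0487857.
After k=1: 623.820.
Correction k=2: B_{4}/4! · (f^{(3)}(49) − f^{(3)}(12)) = −1/720 · (0.000289611 − 0.000762781) = 6.57181e-07.

S_2 ≈ 623.820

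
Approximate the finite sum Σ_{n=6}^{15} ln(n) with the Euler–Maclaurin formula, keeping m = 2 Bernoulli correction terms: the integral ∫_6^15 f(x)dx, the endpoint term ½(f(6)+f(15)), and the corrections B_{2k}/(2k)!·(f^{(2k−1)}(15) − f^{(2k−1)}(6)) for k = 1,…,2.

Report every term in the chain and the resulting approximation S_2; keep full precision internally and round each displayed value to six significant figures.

Integral: ∫_6^15 ln(x) dx = 20.8702.
Endpoint term: (f(6) + f(15))/2 = (1.79176 + 2.70805)/2 = 2.24990.
So far: 23.1201.
Correction k=1: B_{2}/2! · (f^{(1)}(15) − f^{(1)}(6)) = 1/12 · (0.0666667 − 0.166667) = -0.00833333.
Running total after k=1: 23.1118.
Correction k=2: B_{4}/4! · (f^{(3)}(15) − f^{(3)}(6)) = −1/720 · (0.000592593 − 0.00925926) = 1.20370e-05.

S_2 ≈ 23.1118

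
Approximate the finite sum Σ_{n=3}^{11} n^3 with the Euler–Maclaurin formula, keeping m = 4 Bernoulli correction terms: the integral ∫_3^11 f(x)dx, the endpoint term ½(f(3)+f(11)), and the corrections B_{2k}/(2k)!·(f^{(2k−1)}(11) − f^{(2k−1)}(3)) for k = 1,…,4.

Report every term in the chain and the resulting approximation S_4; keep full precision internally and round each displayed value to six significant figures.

S_4 ≈ 4347.00

The integral term ∫_3^11 x^3 dx = 3640.00.
Endpoint term: (f(3) + f(11))/2 = (27.0000 + 1331.00)/2 = 679.000.
Integral + boundary = 4319.00.
k=1: B_{2}/(2)! × [f^{(1)}(11) − f^{(1)}(3)] = 1/12 × (363.000 − 27.0000) = 28.0000.
After k=1: 4347.00.
k=2: B_{4}/(4)! × [f^{(3)}(11) − f^{(3)}(3)] = −1/720 × (6.00000 − 6.00000) = 0.00000.
After k=2: 4347.00.
k=3: B_{6}/(6)! × [f^{(5)}(11) − f^{(5)}(3)] = 1/30240 × (0.00000 − 0.00000) = 0.00000.
After k=3: 4347.00.
k=4: B_{8}/(8)! × [f^{(7)}(11) − f^{(7)}(3)] = −1/1209600 × (0.00000 − 0.00000) = 0.00000.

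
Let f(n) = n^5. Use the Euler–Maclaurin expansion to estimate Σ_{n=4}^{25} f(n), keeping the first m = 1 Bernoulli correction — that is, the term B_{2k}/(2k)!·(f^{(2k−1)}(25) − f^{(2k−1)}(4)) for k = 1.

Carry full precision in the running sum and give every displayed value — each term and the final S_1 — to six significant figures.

S_1 ≈ 4.57354e+07

The integral term ∫_4^25 x^5 dx = 4.06894e+07.
Endpoint term: (f(4) + f(25))/2 = (1024.00 + 9.76562e+06)/2 = 4.88332e+06.
So far: 4.55727e+07.
k=1: B_{2}/(2)! × [f^{(1)}(25) − f^{(1)}(4)] = 1/12 × (1.95312e+06 − 1280.00) = 162654.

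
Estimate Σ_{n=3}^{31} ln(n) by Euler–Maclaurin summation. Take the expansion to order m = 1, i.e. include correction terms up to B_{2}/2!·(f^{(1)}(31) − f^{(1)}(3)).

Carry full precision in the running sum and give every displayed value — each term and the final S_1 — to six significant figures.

The integral term ∫_3^31 ln(x) dx = 75.1578.
Boundary: ½(f(3) + f(31)) = ½(1.09861 + 3.43399) = 2.26630.
Running total after boundary: 77.4241.
k=1: B_{2}/(2)! × [f^{(1)}(31) − f^{(1)}(3)] = 1/12 × (0.0322581 − 0.333333) = -0.0250896.

S_1 ≈ 77.3990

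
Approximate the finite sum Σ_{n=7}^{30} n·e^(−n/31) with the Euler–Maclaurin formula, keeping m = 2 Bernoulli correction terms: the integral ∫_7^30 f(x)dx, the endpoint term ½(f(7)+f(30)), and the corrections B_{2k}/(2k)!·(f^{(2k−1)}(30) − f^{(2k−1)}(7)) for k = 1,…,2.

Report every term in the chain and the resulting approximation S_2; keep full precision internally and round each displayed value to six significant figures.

∫_7^30 x·e^(−x/31) dx evaluates to 221.427.
Boundary: ½(f(7) + f(30)) = ½(5.58511 + 11.3982) = 8.49165.
So far: 229.919.
Correction k=1: B_{2}/2! · (f^{(1)}(30) − f^{(1)}(7)) = 1/12 · (0.0122561 − 0.617708) = -0.0504543.
After k=1: 229.868.
Correction k=2: B_{4}/4! · (f^{(3)}(30) − f^{(3)}(7)) = −1/720 · (0.000803472 − 0.00230328) = 2.08307e-06.

S_2 ≈ 229.868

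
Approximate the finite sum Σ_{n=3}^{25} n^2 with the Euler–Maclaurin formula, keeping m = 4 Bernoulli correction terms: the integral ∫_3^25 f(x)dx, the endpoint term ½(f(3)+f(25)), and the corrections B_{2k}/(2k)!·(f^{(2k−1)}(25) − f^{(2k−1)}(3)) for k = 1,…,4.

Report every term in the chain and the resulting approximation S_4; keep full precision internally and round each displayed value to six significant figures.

S_4 ≈ 5520.00

∫_3^25 x^2 dx evaluates to 5199.33.
Endpoint term: (f(3) + f(25))/2 = (9.00000 + 625.000)/2 = 317.000.
So far: 5516.33.
Correction k=1: B_{2}/2! · (f^{(1)}(25) − f^{(1)}(3)) = 1/12 · (50.0000 − 6.00000) = 3.66667.
Partial sum through k=1: 5520.00.
Correction k=2: B_{4}/4! · (f^{(3)}(25) − f^{(3)}(3)) = −1/720 · (0.00000 − 0.00000) = 0.00000.
Partial sum through k=2: 5520.00.
Correction k=3: B_{6}/6! · (f^{(5)}(25) − f^{(5)}(3)) = 1/30240 · (0.00000 − 0.00000) = 0.00000.
Partial sum through k=3: 5520.00.
Correction k=4: B_{8}/8! · (f^{(7)}(25) − f^{(7)}(3)) = −1/1209600 · (0.00000 − 0.00000) = 0.00000.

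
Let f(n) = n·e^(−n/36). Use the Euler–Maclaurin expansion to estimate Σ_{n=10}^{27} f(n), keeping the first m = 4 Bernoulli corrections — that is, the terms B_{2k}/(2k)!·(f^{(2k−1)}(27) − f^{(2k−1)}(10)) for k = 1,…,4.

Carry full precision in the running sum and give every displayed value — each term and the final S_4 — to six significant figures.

S_4 ≈ 193.163

∫_10^27 x·e^(−x/36) dx evaluates to 183.035.
Boundary: ½(f(10) + f(27)) = ½(7.57465 + 12.7539) = 10.1643.
Running total after boundary: 193.199.
Correction k=1: B_{2}/2! · (f^{(1)}(27) − f^{(1)}(10)) = 1/12 · (0.118092 − 0.547058) = -0.0357472.
Running total after k=1: 193.163.
Correction k=2: B_{4}/4! · (f^{(3)}(27) − f^{(3)}(10)) = −1/720 · (0.000820081 − 0.00159104) = 1.07078e-06.
Running total after k=2: 193.163.
Correction k=3: B_{6}/6! · (f^{(5)}(27) − f^{(5)}(10)) = 1/30240 · (1.19525e-06 − 2.12961e-06) = -3.08980e-11.
Running total after k=3: 193.163.
Correction k=4: B_{8}/8! · (f^{(7)}(27) − f^{(7)}(10)) = −1/1209600 · (1.35626e-09 − 2.33916e-09) = 8.12582e-16.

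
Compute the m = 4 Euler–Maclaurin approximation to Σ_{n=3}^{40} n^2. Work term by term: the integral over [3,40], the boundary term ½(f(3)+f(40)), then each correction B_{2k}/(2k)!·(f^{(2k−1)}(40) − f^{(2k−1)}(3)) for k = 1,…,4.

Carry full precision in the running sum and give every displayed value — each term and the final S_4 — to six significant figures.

S_4 ≈ 22135.0

Integral: ∫_3^40 x^2 dx = 21324.3.
½[f(3) + f(40)] = ½[9.00000 + 1600.00] = 804.500.
Running total after boundary: 22128.8.
k=1: B_{2}/(2)! × [f^{(1)}(40) − f^{(1)}(3)] = 1/12 × (80.0000 − 6.00000) = 6.16667.
After k=1: 22135.0.
k=2: B_{4}/(4)! × [f^{(3)}(40) − f^{(3)}(3)] = −1/720 × (0.00000 − 0.00000) = 0.00000.
After k=2: 22135.0.
k=3: B_{6}/(6)! × [f^{(5)}(40) − f^{(5)}(3)] = 1/30240 × (0.00000 − 0.00000) = 0.00000.
After k=3: 22135.0.
k=4: B_{8}/(8)! × [f^{(7)}(40) − f^{(7)}(3)] = −1/1209600 × (0.00000 − 0.00000) = 0.00000.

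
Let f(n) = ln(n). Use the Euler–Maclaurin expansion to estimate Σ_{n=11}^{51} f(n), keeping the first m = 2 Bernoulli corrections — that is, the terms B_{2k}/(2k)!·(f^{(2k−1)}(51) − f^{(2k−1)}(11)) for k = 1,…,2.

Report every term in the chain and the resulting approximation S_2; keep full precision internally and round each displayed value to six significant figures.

S_2 ≈ 137.305

∫_11^51 ln(x) dx evaluates to 134.146.
Boundary: ½(f(11) + f(51)) = ½(2.39790 + 3.93183) = 3.16486.
Running total after boundary: 137.311.
Correction k=1: B_{2}/2! · (f^{(1)}(51) − f^{(1)}(11)) = 1/12 · (0.0196078 − 0.0909091) = -0.00594177.
After k=1: 137.305.
Correction k=2: B_{4}/4! · (f^{(3)}(51) − f^{(3)}(11)) = −1/720 · (1.50772e-05 − 0.00150263) = 2.06605e-06.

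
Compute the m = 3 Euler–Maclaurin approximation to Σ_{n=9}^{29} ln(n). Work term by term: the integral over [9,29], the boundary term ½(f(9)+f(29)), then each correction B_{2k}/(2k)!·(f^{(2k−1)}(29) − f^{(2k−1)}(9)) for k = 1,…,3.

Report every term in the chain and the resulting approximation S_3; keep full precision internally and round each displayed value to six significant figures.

Integral: ∫_9^29 ln(x) dx = 57.8766.
Boundary: ½(f(9) + f(29)) = ½(2.19722 + 3.36730) = 2.78226.
So far: 60.6588.
k=1: B_{2}/(2)! × [f^{(1)}(29) − f^{(1)}(9)] = 1/12 × (0.0344828 − 0.111111) = -0.00638570.
Running total after k=1: 60.6524.
k=2: B_{4}/(4)! × [f^{(3)}(29) − f^{(3)}(9)] = −1/720 × (8.20042e-05 − 0.00274348) = 3.69650e-06.
Running total after k=2: 60.6524.
k=3: B_{6}/(6)! × [f^{(5)}(29) − f^{(5)}(9)] = 1/30240 × (1.17010e-06 − 0.000406442) = -1.34019e-08.

S_3 ≈ 60.6524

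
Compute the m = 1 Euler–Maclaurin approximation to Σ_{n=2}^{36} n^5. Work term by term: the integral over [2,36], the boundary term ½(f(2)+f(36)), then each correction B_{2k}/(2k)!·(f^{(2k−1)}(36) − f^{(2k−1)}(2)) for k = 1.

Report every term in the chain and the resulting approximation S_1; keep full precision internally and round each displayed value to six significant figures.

S_1 ≈ 3.93730e+08

Integral: ∫_2^36 x^5 dx = 3.62797e+08.
½[f(2) + f(36)] = ½[32.0000 + 6.04662e+07] = 3.02331e+07.
So far: 3.93030e+08.
Order-1 term: 1/12 · (8.39808e+06 − 80.0000) = 699833.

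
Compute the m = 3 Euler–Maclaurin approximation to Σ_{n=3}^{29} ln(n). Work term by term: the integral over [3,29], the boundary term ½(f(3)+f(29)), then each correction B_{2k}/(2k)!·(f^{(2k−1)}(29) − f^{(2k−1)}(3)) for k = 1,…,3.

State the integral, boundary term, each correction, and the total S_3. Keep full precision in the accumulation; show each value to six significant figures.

Integral: ∫_3^29 ln(x) dx = 68.3557.
Boundary: ½(f(3) + f(29)) = ½(1.09861 + 3.36730) = 2.23295.
Running total after boundary: 70.5887.
k=1: B_{2}/(2)! × [f^{(1)}(29) − f^{(1)}(3)] = 1/12 × (0.0344828 − 0.333333) = -0.0249042.
Partial sum through k=1: 70.5638.
k=2: B_{4}/(4)! × [f^{(3)}(29) − f^{(3)}(3)] = −1/720 × (8.20042e-05 − 0.0740741) = 0.000102767.
Partial sum through k=2: 70.5639.
k=3: B_{6}/(6)! × [f^{(5)}(29) − f^{(5)}(3)] = 1/30240 × (1.17010e-06 − 0.0987654) = -3.26601e-06.

S_3 ≈ 70.5639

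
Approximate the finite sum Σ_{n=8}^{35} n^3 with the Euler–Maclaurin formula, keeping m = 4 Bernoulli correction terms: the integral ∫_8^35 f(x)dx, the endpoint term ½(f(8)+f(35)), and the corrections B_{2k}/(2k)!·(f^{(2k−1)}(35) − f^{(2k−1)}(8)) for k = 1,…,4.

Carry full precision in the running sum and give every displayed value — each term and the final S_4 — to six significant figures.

The integral term ∫_8^35 x^3 dx = 374132.
Boundary: ½(f(8) + f(35)) = ½(512.000 + 42875.0) = 21693.5.
Integral + boundary = 395826.
k=1: B_{2}/(2)! × [f^{(1)}(35) − f^{(1)}(8)] = 1/12 × (3675.00 − 192.000) = 290.250.
After k=1: 396116.
k=2: B_{4}/(4)! × [f^{(3)}(35) − f^{(3)}(8)] = −1/720 × (6.00000 − 6.00000) = 0.00000.
After k=2: 396116.
k=3: B_{6}/(6)! × [f^{(5)}(35) − f^{(5)}(8)] = 1/30240 × (0.00000 − 0.00000) = 0.00000.
After k=3: 396116.
k=4: B_{8}/(8)! × [f^{(7)}(35) − f^{(7)}(8)] = −1/1209600 × (0.00000 − 0.00000) = 0.00000.

S_4 ≈ 396116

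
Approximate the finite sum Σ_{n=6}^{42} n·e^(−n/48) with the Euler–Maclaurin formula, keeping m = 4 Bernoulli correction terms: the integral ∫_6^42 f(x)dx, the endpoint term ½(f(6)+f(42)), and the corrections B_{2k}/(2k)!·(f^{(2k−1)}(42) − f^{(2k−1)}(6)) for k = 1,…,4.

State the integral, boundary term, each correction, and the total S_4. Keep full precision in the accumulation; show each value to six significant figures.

∫_6^42 x·e^(−x/48) dx evaluates to 486.588.
½[f(6) + f(42)] = ½[5.29498 + 17.5082] = 11.4016.
Integral + boundary = 497.990.
Order-1 term: 1/12 · (0.0521078 − 0.772185) = -0.0600064.
Partial sum through k=1: 497.930.
Order-2 term: −1/720 · (0.000384476 − 0.00110121) = 9.95459e-07.
Partial sum through k=2: 497.930.
Order-3 term: 1/30240 · (3.23930e-07 − 8.10444e-07) = -1.60884e-11.
Partial sum through k=3: 497.930.
Order-4 term: −1/1209600 · (2.08762e-10 − 4.96065e-10) = 2.37519e-16.

S_4 ≈ 497.930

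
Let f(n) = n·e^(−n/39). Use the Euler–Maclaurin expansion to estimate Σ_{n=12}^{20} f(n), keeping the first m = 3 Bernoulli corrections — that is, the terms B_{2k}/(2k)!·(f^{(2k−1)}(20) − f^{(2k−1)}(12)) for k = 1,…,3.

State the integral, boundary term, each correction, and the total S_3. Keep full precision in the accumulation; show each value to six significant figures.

Integral: ∫_12^20 x·e^(−x/39) dx = 84.3478.
½[f(12) + f(20)] = ½[8.82170 + 11.9761] = 10.3989.
Running total after boundary: 94.7467.
Order-1 term: 1/12 · (0.291725 − 0.508944) = -0.0181016.
Running total after k=1: 94.7286.
Order-2 term: −1/720 · (0.000979181 − 0.00130127) = 4.47342e-07.
Running total after k=2: 94.7286.
Order-3 term: 1/30240 · (1.16145e-06 − 1.49107e-06) = -1.09003e-11.

S_3 ≈ 94.7286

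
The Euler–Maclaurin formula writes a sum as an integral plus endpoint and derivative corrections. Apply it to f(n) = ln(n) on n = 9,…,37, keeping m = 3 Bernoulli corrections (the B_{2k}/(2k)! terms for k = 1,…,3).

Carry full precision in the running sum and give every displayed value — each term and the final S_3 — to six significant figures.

∫_9^37 ln(x) dx evaluates to 85.8289.
½[f(9) + f(37)] = ½[2.19722 + 3.61092] = 2.90407.
So far: 88.7330.
Correction k=1: B_{2}/2! · (f^{(1)}(37) − f^{(1)}(9)) = 1/12 · (0.0270270 − 0.111111) = -0.00700701.
After k=1: 88.7260.
Correction k=2: B_{4}/4! · (f^{(3)}(37) − f^{(3)}(9)) = −1/720 · (3.94843e-05 − 0.00274348) = 3.75556e-06.
After k=2: 88.7260.
Correction k=3: B_{6}/6! · (f^{(5)}(37) − f^{(5)}(9)) = 1/30240 · (3.46101e-07 − 0.000406442) = -1.34291e-08.

S_3 ≈ 88.7260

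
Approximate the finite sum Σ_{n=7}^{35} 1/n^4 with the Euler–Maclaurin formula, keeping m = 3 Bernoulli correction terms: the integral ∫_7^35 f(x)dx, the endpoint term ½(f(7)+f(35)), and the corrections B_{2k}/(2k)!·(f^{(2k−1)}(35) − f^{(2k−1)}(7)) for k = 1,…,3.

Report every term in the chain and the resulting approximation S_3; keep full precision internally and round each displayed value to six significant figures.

S_3 ≈ 0.00119225

∫_7^35 1/x^4 dx evaluates to 0.000964043.
Boundary: ½(f(7) + f(35)) = ½(0.000416493 + 6.66389e-07) = 0.000208580.
Running total after boundary: 0.00117262.
k=1: B_{2}/(2)! × [f^{(1)}(35) − f^{(1)}(7)] = 1/12 × (-7.61587e-08 − (-0.000237996)) = 1.98267e-05.
Partial sum through k=1: 0.00119245.
k=2: B_{4}/(4)! × [f^{(3)}(35) − f^{(3)}(7)] = −1/720 × (-1.86511e-09 − (-0.000145712)) = -2.02375e-07.
Partial sum through k=2: 0.00119225.
k=3: B_{6}/(6)! × [f^{(5)}(35) − f^{(5)}(7)] = 1/30240 × (-8.52623e-11 − (-0.000166528)) = 5.50687e-09.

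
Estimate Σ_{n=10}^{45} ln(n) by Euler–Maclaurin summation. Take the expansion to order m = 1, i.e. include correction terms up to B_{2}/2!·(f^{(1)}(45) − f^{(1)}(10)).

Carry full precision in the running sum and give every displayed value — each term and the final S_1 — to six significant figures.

S_1 ≈ 116.322

Integral: ∫_10^45 ln(x) dx = 113.274.
Endpoint term: (f(10) + f(45))/2 = (2.30259 + 3.80666)/2 = 3.05462.
So far: 116.329.
Order-1 term: 1/12 · (0.0222222 − 0.100000) = -0.00648148.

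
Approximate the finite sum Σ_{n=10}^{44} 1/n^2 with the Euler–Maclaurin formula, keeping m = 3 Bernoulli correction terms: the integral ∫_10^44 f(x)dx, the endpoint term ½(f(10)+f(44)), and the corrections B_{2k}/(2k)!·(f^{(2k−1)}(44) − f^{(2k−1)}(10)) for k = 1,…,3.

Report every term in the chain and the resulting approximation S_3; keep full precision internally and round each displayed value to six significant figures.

∫_10^44 1/x^2 dx evaluates to 0.0772727.
Endpoint term: (f(10) + f(44))/2 = (0.0100000 + 0.000516529)/2 = 0.00525826.
Running total after boundary: 0.0825310.
Correction k=1: B_{2}/2! · (f^{(1)}(44) − f^{(1)}(10)) = 1/12 · (-2.34786e-05 − (-0.00200000)) = 0.000164710.
Partial sum through k=1: 0.0826957.
Correction k=2: B_{4}/4! · (f^{(3)}(44) − f^{(3)}(10)) = −1/720 · (-1.45528e-07 − (-0.000240000)) = -3.33131e-07.
Partial sum through k=2: 0.0826954.
Correction k=3: B_{6}/6! · (f^{(5)}(44) − f^{(5)}(10)) = 1/30240 · (-2.25509e-09 − (-7.20000e-05)) = 2.38088e-09.

S_3 ≈ 0.0826954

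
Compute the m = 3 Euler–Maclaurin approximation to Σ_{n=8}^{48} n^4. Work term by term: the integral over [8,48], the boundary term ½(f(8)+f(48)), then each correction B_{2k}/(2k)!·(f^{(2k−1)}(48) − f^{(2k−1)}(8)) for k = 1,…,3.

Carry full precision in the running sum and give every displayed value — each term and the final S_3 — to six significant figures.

The integral term ∫_8^48 x^4 dx = 5.09542e+07.
½[f(8) + f(48)] = ½[4096.00 + 5.30842e+06] = 2.65626e+06.
Integral + boundary = 5.36105e+07.
Order-1 term: 1/12 · (442368 − 2048.00) = 36693.3.
Partial sum through k=1: 5.36472e+07.
Order-2 term: −1/720 · (1152.00 − 192.000) = -1.33333.
Partial sum through k=2: 5.36472e+07.
Order-3 term: 1/30240 · (0.00000 − 0.00000) = 0.00000.

S_3 ≈ 5.36472e+07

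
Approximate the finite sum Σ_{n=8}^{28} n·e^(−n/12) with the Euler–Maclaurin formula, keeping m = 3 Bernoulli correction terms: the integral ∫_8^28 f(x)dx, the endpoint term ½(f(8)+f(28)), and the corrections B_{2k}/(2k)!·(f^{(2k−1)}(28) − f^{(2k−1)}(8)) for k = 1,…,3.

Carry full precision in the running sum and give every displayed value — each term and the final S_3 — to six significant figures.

S_3 ≈ 80.0598

The integral term ∫_8^28 x·e^(−x/12) dx = 76.6736.
½[f(8) + f(28)] = ½[4.10734 + 2.71522] = 3.41128.
Integral + boundary = 80.0848.
k=1: B_{2}/(2)! × [f^{(1)}(28) − f^{(1)}(8)] = 1/12 × (-0.129296 − 0.171139) = -0.0250362.
Running total after k=1: 80.0598.
k=2: B_{4}/(4)! × [f^{(3)}(28) − f^{(3)}(8)] = −1/720 × (0.000448944 − 0.00831926) = 1.09310e-05.
Running total after k=2: 80.0598.
k=3: B_{6}/(6)! × [f^{(5)}(28) − f^{(5)}(8)] = 1/30240 × (1.24707e-05 − 0.000107292) = -3.13563e-09.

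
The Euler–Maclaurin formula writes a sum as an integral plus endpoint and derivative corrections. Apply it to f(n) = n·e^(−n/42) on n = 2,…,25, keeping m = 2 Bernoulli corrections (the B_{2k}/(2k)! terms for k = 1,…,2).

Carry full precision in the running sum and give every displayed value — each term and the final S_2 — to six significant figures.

S_2 ≈ 218.124

Integral: ∫_2^25 x·e^(−x/42) dx = 210.335.
Boundary: ½(f(2) + f(25)) = ½(1.90699 + 13.7858) = 7.84639.
Running total after boundary: 218.181.
Order-1 term: 1/12 · (0.223198 − 0.908092) = -0.0570745.
Running total after k=1: 218.124.
Order-2 term: −1/720 · (0.000751735 − 0.00159585) = 1.17239e-06.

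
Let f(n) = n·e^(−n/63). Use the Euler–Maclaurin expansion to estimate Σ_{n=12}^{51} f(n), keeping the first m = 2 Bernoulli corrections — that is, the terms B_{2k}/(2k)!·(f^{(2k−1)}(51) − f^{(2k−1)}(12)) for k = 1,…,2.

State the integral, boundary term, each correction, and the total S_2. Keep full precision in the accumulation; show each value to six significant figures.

The integral term ∫_12^51 x·e^(−x/63) dx = 709.029.
Boundary: ½(f(12) + f(51)) = ½(9.91879 + 22.6986) = 16.3087.
Running total after boundary: 725.338.
k=1: B_{2}/(2)! × [f^{(1)}(51) − f^{(1)}(12)] = 1/12 × (0.0847752 − 0.669124) = -0.0486958.
Running total after k=1: 725.289.
k=2: B_{4}/(4)! × [f^{(3)}(51) − f^{(3)}(12)] = −1/720 × (0.000245632 − 0.000585098) = 4.71480e-07.

S_2 ≈ 725.289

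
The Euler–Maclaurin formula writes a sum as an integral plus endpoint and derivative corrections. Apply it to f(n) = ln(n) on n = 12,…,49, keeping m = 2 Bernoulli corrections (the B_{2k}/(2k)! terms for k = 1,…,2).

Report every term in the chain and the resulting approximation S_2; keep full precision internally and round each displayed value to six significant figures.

The integral term ∫_12^49 ln(x) dx = 123.880.
Boundary: ½(f(12) + f(49)) = ½(2.48491 + 3.89182) = 3.18836.
So far: 127.069.
k=1: B_{2}/(2)! × [f^{(1)}(49) − f^{(1)}(12)] = 1/12 × (0.0204082 − 0.0833333) = -0.00524376.
Partial sum through k=1: 127.063.
k=2: B_{4}/(4)! × [f^{(3)}(49) − f^{(3)}(12)] = −1/720 × (1.69997e-05 − 0.00115741) = 1.58390e-06.

S_2 ≈ 127.063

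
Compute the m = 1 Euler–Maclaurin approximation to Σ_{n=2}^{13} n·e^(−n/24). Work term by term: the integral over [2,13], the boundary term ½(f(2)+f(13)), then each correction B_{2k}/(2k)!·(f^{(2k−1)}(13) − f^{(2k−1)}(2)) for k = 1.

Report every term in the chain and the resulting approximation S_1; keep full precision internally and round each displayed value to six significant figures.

S_1 ≈ 62.1426

The integral term ∫_2^13 x·e^(−x/24) dx = 57.4890.
Boundary: ½(f(2) + f(13)) = ½(1.84009 + 7.56311) = 4.70160.
So far: 62.1906.
k=1: B_{2}/(2)! × [f^{(1)}(13) − f^{(1)}(2)] = 1/12 × (0.266648 − 0.843374) = -0.0480605.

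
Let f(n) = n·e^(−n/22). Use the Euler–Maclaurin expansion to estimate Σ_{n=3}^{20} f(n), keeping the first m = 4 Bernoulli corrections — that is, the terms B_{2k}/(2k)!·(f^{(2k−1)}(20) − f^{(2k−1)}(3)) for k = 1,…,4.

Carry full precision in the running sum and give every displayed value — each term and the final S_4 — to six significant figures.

S_4 ≈ 112.896

The integral term ∫_3^20 x·e^(−x/22) dx = 107.618.
Endpoint term: (f(3) + f(20))/2 = (2.61758 + 8.05781)/2 = 5.33769.
Integral + boundary = 112.956.
Order-1 term: 1/12 · (0.0366264 − 0.753545) = -0.0597432.
Running total after k=1: 112.896.
Order-2 term: −1/720 · (0.00174051 − 0.00516239) = 4.75261e-06.
Running total after k=2: 112.896.
Order-3 term: 1/30240 · (7.03584e-06 − 1.81154e-05) = -3.66388e-10.
Running total after k=3: 112.896.
Order-4 term: −1/1209600 · (2.16438e-08 − 5.28197e-08) = 2.57738e-14.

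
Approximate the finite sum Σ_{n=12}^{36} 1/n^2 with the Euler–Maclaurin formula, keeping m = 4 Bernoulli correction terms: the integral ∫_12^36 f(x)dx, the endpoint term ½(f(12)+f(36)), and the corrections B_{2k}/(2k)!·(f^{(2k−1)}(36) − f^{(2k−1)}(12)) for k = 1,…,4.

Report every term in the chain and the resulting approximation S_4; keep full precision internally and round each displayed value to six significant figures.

∫_12^36 1/x^2 dx evaluates to 0.0555556.
½[f(12) + f(36)] = ½[0.00694444 + 0.000771605] = 0.00385802.
Running total after boundary: 0.0594136.
Order-1 term: 1/12 · (-4.28669e-05 − (-0.00115741)) = 9.28784e-05.
After k=1: 0.0595065.
Order-2 term: −1/720 · (-3.96916e-07 − (-9.64506e-05)) = -1.33408e-07.
After k=2: 0.0595063.
Order-3 term: 1/30240 · (-9.18787e-09 − (-2.00939e-05)) = 6.64176e-10.
After k=3: 0.0595063.
Order-4 term: −1/1209600 · (-3.97007e-10 − (-7.81429e-06)) = -6.45990e-12.

S_4 ≈ 0.0595063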